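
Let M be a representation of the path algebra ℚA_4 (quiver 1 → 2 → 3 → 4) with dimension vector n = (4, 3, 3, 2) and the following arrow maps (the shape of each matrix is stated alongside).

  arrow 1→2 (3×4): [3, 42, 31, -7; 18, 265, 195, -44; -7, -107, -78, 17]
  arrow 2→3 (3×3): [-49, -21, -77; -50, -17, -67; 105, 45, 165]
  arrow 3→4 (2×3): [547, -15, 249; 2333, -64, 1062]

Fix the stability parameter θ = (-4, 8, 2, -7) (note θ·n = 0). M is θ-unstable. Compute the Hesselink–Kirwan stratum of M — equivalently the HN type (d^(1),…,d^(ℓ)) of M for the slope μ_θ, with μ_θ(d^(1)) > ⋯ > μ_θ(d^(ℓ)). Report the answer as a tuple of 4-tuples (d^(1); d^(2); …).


Barcode: M ≅ I[1,1], I[1,2], I[1,4]^2, I[3,3]. HN layers by μ_θ (4 steps, strictly decreasing):
  μ^(1)=8; μ^(2)=2; μ^(3)=1; μ^(4)=-4

((0, 1, 0, 0); (0, 0, 1, 0); (0, 2, 2, 2); (4, 0, 0, 0))


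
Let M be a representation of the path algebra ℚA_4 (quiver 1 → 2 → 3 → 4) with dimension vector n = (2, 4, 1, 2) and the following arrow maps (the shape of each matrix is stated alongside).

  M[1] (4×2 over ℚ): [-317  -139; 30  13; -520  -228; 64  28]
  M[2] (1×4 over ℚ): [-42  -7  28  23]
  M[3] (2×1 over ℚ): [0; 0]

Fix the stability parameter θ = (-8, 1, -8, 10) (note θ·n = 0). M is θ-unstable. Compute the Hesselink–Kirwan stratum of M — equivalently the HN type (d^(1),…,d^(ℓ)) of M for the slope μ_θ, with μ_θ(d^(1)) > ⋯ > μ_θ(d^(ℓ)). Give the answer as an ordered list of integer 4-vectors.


Barcode: M ≅ I[1,2], I[1,3], I[2,2]^2, I[4,4]^2. HN layers by μ_θ (4 steps, strictly decreasing):
  μ^(1)=10; μ^(2)=1; μ^(3)=-7/2; μ^(4)=-8

((0, 0, 0, 2); (0, 3, 0, 0); (0, 1, 1, 0); (2, 0, 0, 0))


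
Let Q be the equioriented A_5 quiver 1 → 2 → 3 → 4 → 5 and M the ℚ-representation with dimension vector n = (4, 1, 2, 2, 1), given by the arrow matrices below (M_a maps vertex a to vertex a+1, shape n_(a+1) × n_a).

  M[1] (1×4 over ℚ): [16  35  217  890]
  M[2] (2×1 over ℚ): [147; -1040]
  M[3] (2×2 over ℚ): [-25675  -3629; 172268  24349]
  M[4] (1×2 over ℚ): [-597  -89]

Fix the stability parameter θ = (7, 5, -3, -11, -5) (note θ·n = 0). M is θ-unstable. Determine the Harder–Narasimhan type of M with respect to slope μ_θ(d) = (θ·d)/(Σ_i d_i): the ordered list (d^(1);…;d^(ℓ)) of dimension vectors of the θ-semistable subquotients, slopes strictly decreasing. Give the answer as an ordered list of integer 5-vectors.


Interval decomposition of M: I[1,1]^3, I[1,5], I[3,4].
HN type (ℓ=3): μ^(1)=7; μ^(2)=-7/5; μ^(3)=-7

((3, 0, 0, 0, 0); (1, 1, 1, 1, 1); (0, 0, 1, 1, 0))


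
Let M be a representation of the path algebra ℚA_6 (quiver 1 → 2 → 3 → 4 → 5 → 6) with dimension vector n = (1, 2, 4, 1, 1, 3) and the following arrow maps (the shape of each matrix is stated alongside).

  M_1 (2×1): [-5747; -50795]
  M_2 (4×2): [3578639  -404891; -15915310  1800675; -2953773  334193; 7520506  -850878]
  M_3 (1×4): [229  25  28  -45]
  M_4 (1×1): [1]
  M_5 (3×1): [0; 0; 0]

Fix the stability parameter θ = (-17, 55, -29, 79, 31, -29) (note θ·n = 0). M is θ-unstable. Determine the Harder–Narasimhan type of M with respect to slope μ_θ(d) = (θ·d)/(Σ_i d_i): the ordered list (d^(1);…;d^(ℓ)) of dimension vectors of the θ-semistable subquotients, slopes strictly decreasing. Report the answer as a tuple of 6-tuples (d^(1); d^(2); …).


Via rank(M_{q-1}∘⋯∘M_p): M ≅ I[1,5], I[2,3], I[3,3]^2, I[6,6]^3.
μ_θ-semistable layers: μ^(1)=55; μ^(2)=13; μ^(3)=-17; μ^(4)=-29

((0, 0, 0, 1, 1, 0); (0, 2, 2, 0, 0, 0); (1, 0, 0, 0, 0, 0); (0, 0, 2, 0, 0, 3))


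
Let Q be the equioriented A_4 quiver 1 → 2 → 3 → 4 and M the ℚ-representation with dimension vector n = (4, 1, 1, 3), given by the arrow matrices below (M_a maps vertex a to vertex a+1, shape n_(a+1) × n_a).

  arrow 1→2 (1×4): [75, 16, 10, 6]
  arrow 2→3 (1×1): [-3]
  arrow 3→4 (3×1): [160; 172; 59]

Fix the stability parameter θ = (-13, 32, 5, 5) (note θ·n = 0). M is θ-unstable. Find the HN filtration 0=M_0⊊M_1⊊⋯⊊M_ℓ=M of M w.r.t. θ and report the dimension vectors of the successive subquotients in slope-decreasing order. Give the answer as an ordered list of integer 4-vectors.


Interval decomposition of M: I[1,1]^3, I[1,4], I[4,4]^2.
HN type (ℓ=3): μ^(1)=14; μ^(2)=5; μ^(3)=-13

((0, 1, 1, 1); (0, 0, 0, 2); (4, 0, 0, 0))


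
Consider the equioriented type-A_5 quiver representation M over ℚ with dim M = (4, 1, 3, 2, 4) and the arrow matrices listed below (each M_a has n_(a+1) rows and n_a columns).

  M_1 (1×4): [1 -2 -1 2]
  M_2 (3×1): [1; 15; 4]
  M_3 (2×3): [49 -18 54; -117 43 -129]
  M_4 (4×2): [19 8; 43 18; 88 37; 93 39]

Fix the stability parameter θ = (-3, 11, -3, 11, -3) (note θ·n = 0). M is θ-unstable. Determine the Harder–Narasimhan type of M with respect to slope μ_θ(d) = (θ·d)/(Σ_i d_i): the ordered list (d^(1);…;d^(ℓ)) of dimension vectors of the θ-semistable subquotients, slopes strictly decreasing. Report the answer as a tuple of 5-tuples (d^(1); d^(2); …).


Via rank(M_{q-1}∘⋯∘M_p): M ≅ I[1,1]^3, I[1,5], I[3,3], I[3,5], I[5,5]^2.
μ_θ-semistable layers: μ^(1)=4; μ^(2)=-3

((0, 1, 1, 2, 2); (4, 0, 2, 0, 2))


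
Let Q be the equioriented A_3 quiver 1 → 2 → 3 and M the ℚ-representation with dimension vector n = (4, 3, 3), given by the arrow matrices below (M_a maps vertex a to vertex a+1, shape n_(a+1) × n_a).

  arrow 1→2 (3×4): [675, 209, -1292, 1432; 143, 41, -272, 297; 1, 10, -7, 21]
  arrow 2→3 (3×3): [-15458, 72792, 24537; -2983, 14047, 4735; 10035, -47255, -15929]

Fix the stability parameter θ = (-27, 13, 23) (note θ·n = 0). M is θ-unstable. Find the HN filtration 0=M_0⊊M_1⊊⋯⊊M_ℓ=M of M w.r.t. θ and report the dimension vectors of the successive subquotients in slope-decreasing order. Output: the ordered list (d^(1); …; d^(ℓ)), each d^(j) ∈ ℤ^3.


Barcode: M ≅ I[1,1], I[1,2], I[1,3]^2, I[3,3]. HN layers by μ_θ (3 steps, strictly decreasing):
  μ^(1)=23; μ^(2)=13; μ^(3)=-27

((0, 0, 3); (0, 3, 0); (4, 0, 0))


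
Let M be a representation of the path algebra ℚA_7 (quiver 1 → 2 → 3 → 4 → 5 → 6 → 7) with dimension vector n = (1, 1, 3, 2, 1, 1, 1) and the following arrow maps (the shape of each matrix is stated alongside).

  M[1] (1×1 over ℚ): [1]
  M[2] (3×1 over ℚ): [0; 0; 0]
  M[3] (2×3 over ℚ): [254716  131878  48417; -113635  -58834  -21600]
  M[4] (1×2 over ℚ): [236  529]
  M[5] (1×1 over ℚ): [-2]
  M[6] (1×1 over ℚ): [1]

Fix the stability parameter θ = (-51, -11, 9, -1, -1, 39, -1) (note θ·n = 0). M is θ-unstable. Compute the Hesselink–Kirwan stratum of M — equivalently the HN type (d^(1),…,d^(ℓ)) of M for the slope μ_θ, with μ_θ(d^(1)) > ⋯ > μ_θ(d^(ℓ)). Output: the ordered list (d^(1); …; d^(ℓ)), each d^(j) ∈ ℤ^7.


Via rank(M_{q-1}∘⋯∘M_p): M ≅ I[1,2], I[3,3], I[3,4], I[3,7].
μ_θ-semistable layers: μ^(1)=19; μ^(2)=9; μ^(3)=4; μ^(4)=7/3; μ^(5)=-11; μ^(6)=-51

((0, 0, 0, 0, 0, 1, 1); (0, 0, 1, 0, 0, 0, 0); (0, 0, 1, 1, 0, 0, 0); (0, 0, 1, 1, 1, 0, 0); (0, 1, 0, 0, 0, 0, 0); (1, 0, 0, 0, 0, 0, 0))


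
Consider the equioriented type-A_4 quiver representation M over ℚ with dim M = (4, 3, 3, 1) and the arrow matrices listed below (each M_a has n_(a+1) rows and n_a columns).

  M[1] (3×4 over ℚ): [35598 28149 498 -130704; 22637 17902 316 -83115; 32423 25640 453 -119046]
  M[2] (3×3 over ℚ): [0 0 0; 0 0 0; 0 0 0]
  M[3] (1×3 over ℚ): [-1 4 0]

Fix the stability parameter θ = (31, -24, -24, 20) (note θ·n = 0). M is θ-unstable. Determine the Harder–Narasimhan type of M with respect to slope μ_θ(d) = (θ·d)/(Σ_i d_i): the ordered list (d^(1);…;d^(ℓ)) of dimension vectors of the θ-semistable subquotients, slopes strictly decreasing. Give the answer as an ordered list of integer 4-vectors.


Interval decomposition of M: I[1,1], I[1,2]^3, I[3,3]^2, I[3,4].
HN type (ℓ=4): μ^(1)=31; μ^(2)=20; μ^(3)=7/2; μ^(4)=-24

((1, 0, 0, 0); (0, 0, 0, 1); (3, 3, 0, 0); (0, 0, 3, 0))


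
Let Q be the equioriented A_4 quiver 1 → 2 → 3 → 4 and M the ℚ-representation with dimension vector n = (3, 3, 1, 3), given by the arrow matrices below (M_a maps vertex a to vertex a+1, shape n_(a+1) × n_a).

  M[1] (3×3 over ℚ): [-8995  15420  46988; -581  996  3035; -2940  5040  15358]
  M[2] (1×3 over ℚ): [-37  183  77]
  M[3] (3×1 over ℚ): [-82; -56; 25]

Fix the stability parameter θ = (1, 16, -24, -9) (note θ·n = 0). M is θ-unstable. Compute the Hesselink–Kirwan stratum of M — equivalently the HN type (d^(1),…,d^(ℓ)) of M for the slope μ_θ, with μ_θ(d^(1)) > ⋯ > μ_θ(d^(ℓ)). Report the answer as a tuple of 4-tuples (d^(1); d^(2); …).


Barcode: M ≅ I[1,1], I[1,2], I[1,4], I[2,2], I[4,4]^2. HN layers by μ_θ (4 steps, strictly decreasing):
  μ^(1)=16; μ^(2)=1; μ^(3)=-4; μ^(4)=-9

((0, 2, 0, 0); (2, 0, 0, 0); (1, 1, 1, 1); (0, 0, 0, 2))


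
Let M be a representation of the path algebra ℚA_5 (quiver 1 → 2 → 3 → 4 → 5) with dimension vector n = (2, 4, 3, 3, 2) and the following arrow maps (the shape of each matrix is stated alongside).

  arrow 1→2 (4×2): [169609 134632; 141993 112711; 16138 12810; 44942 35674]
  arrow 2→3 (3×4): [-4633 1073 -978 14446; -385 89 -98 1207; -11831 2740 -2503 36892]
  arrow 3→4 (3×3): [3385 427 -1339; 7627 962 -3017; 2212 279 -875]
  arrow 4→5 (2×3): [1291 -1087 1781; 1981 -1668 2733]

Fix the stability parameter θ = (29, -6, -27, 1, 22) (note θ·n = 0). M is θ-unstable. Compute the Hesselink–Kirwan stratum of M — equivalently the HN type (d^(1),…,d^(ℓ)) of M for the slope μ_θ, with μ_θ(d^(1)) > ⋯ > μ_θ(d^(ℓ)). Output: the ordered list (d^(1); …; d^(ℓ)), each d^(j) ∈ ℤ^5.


Interval decomposition of M: I[1,5]^2, I[2,2], I[2,4].
HN type (ℓ=5): μ^(1)=22; μ^(2)=1; μ^(3)=-4/3; μ^(4)=-6; μ^(5)=-33/2

((0, 0, 0, 0, 2); (0, 0, 0, 3, 0); (2, 2, 2, 0, 0); (0, 1, 0, 0, 0); (0, 1, 1, 0, 0))


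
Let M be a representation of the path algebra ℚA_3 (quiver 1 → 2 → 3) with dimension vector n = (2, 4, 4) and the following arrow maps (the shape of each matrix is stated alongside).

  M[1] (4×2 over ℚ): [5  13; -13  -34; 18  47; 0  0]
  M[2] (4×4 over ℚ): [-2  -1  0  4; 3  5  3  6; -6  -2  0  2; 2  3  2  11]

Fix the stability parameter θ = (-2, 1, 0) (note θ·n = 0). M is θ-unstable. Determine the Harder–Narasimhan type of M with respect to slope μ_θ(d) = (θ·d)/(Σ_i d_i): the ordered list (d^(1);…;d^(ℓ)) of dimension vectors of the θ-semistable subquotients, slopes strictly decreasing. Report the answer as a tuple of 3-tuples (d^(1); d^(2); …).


Barcode: M ≅ I[1,3]^2, I[2,3]^2. HN layers by μ_θ (2 steps, strictly decreasing):
  μ^(1)=1/2; μ^(2)=-2

((0, 4, 4); (2, 0, 0))


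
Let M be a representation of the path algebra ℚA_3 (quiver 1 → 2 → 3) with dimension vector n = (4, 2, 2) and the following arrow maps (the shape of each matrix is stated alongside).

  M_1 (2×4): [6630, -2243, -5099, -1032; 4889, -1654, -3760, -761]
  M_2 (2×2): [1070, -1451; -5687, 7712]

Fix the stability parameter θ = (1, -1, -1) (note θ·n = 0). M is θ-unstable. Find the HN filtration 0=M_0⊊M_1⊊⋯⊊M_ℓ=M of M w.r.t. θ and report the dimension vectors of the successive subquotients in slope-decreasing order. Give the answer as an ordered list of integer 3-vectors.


Interval decomposition of M: I[1,1]^2, I[1,3]^2.
HN type (ℓ=2): μ^(1)=1; μ^(2)=-1/3

((2, 0, 0); (2, 2, 2))


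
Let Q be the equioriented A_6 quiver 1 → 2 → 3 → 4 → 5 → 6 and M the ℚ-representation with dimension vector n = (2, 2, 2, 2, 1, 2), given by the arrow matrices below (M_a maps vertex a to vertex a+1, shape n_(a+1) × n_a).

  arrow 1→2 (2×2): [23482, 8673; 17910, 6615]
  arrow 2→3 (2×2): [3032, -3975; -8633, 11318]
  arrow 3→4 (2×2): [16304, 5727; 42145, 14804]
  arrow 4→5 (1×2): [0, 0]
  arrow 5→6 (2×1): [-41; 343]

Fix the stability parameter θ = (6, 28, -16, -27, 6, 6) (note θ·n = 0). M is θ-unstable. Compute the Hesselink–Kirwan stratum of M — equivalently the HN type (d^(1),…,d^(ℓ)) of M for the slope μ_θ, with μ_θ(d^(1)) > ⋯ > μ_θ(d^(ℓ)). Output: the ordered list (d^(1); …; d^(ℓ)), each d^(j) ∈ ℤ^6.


Interval decomposition of M: I[1,1], I[1,4], I[2,4], I[5,6], I[6,6].
HN type (ℓ=3): μ^(1)=6; μ^(2)=-9/4; μ^(3)=-5

((1, 0, 0, 0, 1, 2); (1, 1, 1, 1, 0, 0); (0, 1, 1, 1, 0, 0))


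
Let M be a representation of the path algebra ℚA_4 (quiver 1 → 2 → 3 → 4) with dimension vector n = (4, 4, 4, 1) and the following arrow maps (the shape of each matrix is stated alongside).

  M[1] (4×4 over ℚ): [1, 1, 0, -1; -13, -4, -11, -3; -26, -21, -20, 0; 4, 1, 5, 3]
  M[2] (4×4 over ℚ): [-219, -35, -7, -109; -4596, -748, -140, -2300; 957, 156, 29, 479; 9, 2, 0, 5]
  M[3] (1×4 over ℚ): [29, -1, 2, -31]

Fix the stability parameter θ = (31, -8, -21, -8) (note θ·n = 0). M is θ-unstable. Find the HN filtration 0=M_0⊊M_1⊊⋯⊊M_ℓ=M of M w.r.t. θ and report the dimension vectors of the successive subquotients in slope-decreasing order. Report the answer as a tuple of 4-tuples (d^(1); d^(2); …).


Barcode: M ≅ I[1,2], I[1,3]^2, I[1,4], I[3,3]. HN layers by μ_θ (4 steps, strictly decreasing):
  μ^(1)=23/2; μ^(2)=2/3; μ^(3)=-3/2; μ^(4)=-21

((1, 1, 0, 0); (2, 2, 2, 0); (1, 1, 1, 1); (0, 0, 1, 0))


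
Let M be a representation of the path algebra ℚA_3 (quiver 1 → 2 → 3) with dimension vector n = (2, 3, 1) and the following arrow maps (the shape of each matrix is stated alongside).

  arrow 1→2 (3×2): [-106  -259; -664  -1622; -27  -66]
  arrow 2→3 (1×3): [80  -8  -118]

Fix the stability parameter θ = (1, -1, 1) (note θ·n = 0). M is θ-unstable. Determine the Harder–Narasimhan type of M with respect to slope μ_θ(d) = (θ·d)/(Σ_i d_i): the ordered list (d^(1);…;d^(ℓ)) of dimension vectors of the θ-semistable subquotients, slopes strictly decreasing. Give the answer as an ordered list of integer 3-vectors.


Via rank(M_{q-1}∘⋯∘M_p): M ≅ I[1,2], I[1,3], I[2,2].
μ_θ-semistable layers: μ^(1)=1; μ^(2)=0; μ^(3)=-1

((0, 0, 1); (2, 2, 0); (0, 1, 0))


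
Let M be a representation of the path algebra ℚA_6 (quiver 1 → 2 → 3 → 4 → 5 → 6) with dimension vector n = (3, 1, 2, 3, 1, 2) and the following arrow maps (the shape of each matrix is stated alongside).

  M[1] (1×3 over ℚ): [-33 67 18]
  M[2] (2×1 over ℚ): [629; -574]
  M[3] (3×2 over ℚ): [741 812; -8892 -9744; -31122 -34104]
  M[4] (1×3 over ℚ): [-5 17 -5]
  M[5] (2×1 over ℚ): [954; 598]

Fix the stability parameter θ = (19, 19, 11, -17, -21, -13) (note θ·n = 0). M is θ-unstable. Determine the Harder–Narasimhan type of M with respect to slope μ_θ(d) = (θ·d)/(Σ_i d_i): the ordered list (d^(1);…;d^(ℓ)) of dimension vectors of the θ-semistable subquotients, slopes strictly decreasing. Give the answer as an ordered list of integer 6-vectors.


Interval decomposition of M: I[1,1]^2, I[1,6], I[3,3], I[4,4]^2, I[6,6].
HN type (ℓ=5): μ^(1)=19; μ^(2)=11; μ^(3)=-1/3; μ^(4)=-13; μ^(5)=-17

((2, 0, 0, 0, 0, 0); (0, 0, 1, 0, 0, 0); (1, 1, 1, 1, 1, 1); (0, 0, 0, 0, 0, 1); (0, 0, 0, 2, 0, 0))


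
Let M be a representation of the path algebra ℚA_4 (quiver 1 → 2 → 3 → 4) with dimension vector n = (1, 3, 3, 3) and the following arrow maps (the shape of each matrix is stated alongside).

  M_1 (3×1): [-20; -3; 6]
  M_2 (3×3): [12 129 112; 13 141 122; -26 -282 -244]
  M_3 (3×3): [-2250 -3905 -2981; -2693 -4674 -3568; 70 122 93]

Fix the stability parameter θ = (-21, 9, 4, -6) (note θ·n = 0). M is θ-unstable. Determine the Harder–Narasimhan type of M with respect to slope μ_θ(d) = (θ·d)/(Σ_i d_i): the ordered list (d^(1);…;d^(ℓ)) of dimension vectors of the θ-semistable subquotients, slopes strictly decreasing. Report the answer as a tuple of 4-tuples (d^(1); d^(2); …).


Via rank(M_{q-1}∘⋯∘M_p): M ≅ I[1,4], I[2,2], I[2,4], I[3,4].
μ_θ-semistable layers: μ^(1)=9; μ^(2)=7/3; μ^(3)=-1; μ^(4)=-21

((0, 1, 0, 0); (0, 2, 2, 2); (0, 0, 1, 1); (1, 0, 0, 0))


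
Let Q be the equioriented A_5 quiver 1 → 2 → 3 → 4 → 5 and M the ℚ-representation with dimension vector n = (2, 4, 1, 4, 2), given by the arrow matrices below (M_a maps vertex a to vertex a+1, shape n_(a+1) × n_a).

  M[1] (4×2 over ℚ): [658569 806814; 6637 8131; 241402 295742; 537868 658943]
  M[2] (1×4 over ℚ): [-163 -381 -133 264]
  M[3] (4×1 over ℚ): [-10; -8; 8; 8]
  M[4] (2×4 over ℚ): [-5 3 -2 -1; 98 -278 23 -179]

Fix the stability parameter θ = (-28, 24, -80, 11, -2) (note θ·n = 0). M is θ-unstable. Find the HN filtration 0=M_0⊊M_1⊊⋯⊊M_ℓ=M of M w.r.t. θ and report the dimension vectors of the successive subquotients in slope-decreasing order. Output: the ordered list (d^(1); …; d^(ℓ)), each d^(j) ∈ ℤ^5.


Interval decomposition of M: I[1,2], I[1,5], I[2,2]^2, I[4,4]^2, I[4,5].
HN type (ℓ=4): μ^(1)=24; μ^(2)=11; μ^(3)=9/2; μ^(4)=-28

((0, 3, 0, 0, 0); (0, 0, 0, 2, 0); (0, 0, 0, 2, 2); (2, 1, 1, 0, 0))


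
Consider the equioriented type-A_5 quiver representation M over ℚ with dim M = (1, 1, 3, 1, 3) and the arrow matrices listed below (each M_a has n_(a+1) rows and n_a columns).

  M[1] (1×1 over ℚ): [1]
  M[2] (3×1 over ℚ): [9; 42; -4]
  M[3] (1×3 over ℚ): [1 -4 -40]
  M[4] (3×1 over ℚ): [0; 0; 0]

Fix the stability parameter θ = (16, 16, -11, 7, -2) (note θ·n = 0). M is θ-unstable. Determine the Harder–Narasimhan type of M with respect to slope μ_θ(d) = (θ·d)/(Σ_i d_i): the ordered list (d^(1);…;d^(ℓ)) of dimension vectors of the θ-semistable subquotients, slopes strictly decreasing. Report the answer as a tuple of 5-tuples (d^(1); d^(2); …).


Via rank(M_{q-1}∘⋯∘M_p): M ≅ I[1,4], I[3,3]^2, I[5,5]^3.
μ_θ-semistable layers: μ^(1)=7; μ^(2)=-2; μ^(3)=-11

((1, 1, 1, 1, 0); (0, 0, 0, 0, 3); (0, 0, 2, 0, 0))


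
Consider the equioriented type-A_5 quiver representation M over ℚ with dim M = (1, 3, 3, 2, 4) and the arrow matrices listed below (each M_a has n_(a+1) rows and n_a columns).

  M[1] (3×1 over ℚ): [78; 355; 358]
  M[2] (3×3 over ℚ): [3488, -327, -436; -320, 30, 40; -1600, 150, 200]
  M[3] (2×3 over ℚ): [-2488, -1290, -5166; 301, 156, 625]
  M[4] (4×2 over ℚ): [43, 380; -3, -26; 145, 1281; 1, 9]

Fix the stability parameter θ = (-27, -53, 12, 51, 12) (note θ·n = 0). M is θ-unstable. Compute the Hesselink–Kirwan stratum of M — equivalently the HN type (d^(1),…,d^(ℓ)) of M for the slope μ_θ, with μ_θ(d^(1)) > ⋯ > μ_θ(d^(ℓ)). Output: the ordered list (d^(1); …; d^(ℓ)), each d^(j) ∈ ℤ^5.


Via rank(M_{q-1}∘⋯∘M_p): M ≅ I[1,5], I[2,2]^2, I[3,3], I[3,5], I[5,5]^2.
μ_θ-semistable layers: μ^(1)=63/2; μ^(2)=12; μ^(3)=-40; μ^(4)=-53

((0, 0, 0, 2, 2); (0, 0, 3, 0, 2); (1, 1, 0, 0, 0); (0, 2, 0, 0, 0))


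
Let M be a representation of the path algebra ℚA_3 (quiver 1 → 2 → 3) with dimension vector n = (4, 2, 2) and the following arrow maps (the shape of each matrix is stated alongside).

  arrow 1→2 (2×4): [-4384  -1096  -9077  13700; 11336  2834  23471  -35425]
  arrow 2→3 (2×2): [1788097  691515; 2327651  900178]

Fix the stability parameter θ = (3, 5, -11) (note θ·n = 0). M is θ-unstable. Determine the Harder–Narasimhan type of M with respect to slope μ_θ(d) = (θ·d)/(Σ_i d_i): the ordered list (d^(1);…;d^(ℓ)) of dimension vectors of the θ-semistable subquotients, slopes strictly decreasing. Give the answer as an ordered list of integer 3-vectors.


Barcode: M ≅ I[1,1]^2, I[1,3]^2. HN layers by μ_θ (2 steps, strictly decreasing):
  μ^(1)=3; μ^(2)=-1

((2, 0, 0); (2, 2, 2))


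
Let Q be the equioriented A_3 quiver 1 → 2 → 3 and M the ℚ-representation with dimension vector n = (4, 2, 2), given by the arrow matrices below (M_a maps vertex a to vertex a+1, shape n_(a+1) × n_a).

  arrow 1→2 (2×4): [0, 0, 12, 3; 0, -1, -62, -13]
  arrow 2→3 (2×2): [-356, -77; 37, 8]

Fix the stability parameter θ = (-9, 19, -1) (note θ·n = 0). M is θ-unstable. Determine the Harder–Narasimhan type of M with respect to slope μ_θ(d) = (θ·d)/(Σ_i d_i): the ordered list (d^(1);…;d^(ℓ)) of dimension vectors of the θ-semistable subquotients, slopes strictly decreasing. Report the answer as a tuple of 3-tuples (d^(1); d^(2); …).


Barcode: M ≅ I[1,1]^2, I[1,3]^2. HN layers by μ_θ (2 steps, strictly decreasing):
  μ^(1)=9; μ^(2)=-9

((0, 2, 2); (4, 0, 0))


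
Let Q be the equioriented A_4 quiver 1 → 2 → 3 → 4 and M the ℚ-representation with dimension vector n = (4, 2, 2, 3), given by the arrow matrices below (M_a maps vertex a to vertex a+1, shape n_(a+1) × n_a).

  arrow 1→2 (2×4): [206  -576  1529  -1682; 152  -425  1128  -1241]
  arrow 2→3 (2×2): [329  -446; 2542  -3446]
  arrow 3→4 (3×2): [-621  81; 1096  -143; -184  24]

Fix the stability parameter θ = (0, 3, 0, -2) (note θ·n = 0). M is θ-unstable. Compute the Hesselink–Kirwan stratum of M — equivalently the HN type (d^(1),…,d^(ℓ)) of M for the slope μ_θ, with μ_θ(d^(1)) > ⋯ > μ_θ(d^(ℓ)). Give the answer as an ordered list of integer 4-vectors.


Interval decomposition of M: I[1,1]^2, I[1,4]^2, I[4,4].
HN type (ℓ=3): μ^(1)=1/3; μ^(2)=0; μ^(3)=-2

((0, 2, 2, 2); (4, 0, 0, 0); (0, 0, 0, 1))


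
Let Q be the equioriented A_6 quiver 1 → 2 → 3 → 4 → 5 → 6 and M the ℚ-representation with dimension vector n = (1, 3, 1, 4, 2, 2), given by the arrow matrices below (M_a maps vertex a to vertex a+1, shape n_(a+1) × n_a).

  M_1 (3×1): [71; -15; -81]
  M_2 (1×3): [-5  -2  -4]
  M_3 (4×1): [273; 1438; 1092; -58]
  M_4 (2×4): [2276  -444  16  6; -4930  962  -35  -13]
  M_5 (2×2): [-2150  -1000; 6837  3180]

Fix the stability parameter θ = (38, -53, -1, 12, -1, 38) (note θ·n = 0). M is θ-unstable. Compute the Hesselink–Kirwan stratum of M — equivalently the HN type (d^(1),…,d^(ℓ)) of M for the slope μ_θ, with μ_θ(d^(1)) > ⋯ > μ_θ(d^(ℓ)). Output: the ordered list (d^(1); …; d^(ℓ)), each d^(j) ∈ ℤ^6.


Via rank(M_{q-1}∘⋯∘M_p): M ≅ I[1,4], I[2,2]^2, I[4,4], I[4,5], I[4,6], I[6,6].
μ_θ-semistable layers: μ^(1)=38; μ^(2)=12; μ^(3)=11/2; μ^(4)=-1; μ^(5)=-15/2; μ^(6)=-53

((0, 0, 0, 0, 0, 2); (0, 0, 0, 2, 0, 0); (0, 0, 0, 2, 2, 0); (0, 0, 1, 0, 0, 0); (1, 1, 0, 0, 0, 0); (0, 2, 0, 0, 0, 0))


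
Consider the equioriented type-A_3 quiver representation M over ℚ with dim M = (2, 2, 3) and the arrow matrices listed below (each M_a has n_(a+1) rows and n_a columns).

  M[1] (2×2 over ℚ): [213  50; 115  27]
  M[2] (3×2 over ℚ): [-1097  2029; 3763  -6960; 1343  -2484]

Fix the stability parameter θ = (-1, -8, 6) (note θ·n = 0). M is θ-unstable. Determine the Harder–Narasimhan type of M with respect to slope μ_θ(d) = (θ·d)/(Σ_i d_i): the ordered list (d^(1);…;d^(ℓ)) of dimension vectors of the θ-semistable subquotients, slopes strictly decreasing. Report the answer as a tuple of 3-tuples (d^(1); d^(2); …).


Barcode: M ≅ I[1,3]^2, I[3,3]. HN layers by μ_θ (2 steps, strictly decreasing):
  μ^(1)=6; μ^(2)=-9/2

((0, 0, 3); (2, 2, 0))


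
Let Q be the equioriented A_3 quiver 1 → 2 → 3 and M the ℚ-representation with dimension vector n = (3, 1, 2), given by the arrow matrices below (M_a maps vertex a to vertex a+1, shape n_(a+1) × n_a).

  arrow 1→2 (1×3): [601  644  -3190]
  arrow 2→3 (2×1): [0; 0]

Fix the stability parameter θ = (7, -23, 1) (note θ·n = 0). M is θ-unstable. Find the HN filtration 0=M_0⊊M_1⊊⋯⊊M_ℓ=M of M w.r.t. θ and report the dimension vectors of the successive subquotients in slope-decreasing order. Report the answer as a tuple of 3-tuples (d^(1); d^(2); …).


Barcode: M ≅ I[1,1]^2, I[1,2], I[3,3]^2. HN layers by μ_θ (3 steps, strictly decreasing):
  μ^(1)=7; μ^(2)=1; μ^(3)=-8

((2, 0, 0); (0, 0, 2); (1, 1, 0))


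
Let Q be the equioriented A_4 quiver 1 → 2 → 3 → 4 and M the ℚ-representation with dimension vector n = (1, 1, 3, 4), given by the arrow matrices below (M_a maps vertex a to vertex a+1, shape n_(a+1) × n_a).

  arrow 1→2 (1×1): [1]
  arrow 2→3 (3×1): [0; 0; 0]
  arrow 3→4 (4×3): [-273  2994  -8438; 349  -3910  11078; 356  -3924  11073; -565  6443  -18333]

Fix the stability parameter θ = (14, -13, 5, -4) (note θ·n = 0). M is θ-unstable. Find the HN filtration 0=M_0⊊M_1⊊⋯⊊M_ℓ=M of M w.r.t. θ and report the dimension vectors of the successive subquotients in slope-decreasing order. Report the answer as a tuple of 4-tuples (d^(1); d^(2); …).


Interval decomposition of M: I[1,2], I[3,4]^3, I[4,4].
HN type (ℓ=2): μ^(1)=1/2; μ^(2)=-4

((1, 1, 3, 3); (0, 0, 0, 1))


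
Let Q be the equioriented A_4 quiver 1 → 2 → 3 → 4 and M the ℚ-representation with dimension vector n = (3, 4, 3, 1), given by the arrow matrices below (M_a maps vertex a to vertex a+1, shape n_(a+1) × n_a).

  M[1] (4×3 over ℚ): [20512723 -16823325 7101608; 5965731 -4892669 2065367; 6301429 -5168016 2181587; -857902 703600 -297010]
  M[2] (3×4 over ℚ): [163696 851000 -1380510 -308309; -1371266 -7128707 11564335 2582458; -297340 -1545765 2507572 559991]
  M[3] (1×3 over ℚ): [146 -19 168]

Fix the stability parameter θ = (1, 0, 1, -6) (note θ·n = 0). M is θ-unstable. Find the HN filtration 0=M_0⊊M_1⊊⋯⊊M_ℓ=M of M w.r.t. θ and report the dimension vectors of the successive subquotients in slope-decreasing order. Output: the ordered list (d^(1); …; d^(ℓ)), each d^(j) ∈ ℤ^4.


Via rank(M_{q-1}∘⋯∘M_p): M ≅ I[1,2], I[1,3], I[1,4], I[2,3].
μ_θ-semistable layers: μ^(1)=1; μ^(2)=1/2; μ^(3)=0; μ^(4)=-1

((0, 0, 2, 0); (2, 2, 0, 0); (0, 1, 0, 0); (1, 1, 1, 1))


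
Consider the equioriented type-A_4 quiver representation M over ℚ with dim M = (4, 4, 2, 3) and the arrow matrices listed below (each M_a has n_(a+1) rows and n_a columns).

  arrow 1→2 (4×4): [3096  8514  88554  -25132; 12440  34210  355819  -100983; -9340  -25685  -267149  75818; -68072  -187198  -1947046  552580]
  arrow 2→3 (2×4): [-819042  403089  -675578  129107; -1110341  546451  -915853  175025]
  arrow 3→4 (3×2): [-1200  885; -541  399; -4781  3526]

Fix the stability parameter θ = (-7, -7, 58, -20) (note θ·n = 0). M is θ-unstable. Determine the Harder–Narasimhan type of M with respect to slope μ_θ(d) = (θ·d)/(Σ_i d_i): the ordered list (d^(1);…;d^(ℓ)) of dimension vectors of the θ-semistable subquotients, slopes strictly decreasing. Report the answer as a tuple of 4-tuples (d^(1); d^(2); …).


Via rank(M_{q-1}∘⋯∘M_p): M ≅ I[1,1]^2, I[1,4]^2, I[2,2]^2, I[4,4].
μ_θ-semistable layers: μ^(1)=19; μ^(2)=-7; μ^(3)=-20

((0, 0, 2, 2); (4, 4, 0, 0); (0, 0, 0, 1))


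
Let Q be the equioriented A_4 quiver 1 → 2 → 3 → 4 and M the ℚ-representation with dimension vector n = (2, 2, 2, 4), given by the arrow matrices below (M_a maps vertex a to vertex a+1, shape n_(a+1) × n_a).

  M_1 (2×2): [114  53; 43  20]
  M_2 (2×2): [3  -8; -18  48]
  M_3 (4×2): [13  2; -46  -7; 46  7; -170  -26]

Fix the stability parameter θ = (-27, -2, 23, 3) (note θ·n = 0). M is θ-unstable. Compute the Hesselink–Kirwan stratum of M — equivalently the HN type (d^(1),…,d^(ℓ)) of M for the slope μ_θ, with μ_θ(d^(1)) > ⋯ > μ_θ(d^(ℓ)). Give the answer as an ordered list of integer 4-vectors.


Interval decomposition of M: I[1,2], I[1,4], I[3,4], I[4,4]^2.
HN type (ℓ=4): μ^(1)=13; μ^(2)=3; μ^(3)=-2; μ^(4)=-27

((0, 0, 2, 2); (0, 0, 0, 2); (0, 2, 0, 0); (2, 0, 0, 0))


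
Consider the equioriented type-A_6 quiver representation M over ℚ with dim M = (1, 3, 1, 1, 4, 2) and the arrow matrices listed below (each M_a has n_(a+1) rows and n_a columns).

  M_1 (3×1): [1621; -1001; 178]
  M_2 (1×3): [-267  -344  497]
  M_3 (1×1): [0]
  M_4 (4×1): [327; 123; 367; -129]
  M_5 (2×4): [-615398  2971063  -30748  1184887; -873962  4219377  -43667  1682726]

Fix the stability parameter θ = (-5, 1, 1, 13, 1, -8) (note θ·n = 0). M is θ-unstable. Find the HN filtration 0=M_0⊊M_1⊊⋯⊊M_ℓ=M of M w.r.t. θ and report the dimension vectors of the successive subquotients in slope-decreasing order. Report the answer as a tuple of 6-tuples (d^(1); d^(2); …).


Via rank(M_{q-1}∘⋯∘M_p): M ≅ I[1,3], I[2,2]^2, I[4,6], I[5,5]^2, I[5,6].
μ_θ-semistable layers: μ^(1)=2; μ^(2)=1; μ^(3)=-7/2; μ^(4)=-5

((0, 0, 0, 1, 1, 1); (0, 3, 1, 0, 2, 0); (0, 0, 0, 0, 1, 1); (1, 0, 0, 0, 0, 0))


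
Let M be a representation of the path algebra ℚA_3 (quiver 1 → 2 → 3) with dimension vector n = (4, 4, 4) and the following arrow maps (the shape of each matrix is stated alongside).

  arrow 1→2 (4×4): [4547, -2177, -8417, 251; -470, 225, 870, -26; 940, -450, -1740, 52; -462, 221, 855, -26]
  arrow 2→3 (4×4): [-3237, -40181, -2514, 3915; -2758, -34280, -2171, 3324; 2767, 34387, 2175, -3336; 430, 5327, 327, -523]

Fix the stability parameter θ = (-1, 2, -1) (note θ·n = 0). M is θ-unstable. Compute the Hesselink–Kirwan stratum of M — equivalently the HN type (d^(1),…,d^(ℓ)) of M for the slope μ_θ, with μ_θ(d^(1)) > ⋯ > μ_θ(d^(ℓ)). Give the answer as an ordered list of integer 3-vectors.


Barcode: M ≅ I[1,1], I[1,3]^3, I[2,3]. HN layers by μ_θ (2 steps, strictly decreasing):
  μ^(1)=1/2; μ^(2)=-1

((0, 4, 4); (4, 0, 0))


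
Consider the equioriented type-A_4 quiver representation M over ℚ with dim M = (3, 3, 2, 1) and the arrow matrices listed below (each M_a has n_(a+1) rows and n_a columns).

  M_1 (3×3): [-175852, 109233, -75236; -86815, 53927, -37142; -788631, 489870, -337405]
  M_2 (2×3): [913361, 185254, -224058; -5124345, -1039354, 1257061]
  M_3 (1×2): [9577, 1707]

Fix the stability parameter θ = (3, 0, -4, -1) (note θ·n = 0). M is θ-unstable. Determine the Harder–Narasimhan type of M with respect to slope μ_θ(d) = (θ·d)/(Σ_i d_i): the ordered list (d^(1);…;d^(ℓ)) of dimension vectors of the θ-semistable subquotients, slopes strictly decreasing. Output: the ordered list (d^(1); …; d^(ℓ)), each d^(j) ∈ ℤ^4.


Interval decomposition of M: I[1,2], I[1,3], I[1,4].
HN type (ℓ=3): μ^(1)=3/2; μ^(2)=-1/3; μ^(3)=-1/2

((1, 1, 0, 0); (1, 1, 1, 0); (1, 1, 1, 1))


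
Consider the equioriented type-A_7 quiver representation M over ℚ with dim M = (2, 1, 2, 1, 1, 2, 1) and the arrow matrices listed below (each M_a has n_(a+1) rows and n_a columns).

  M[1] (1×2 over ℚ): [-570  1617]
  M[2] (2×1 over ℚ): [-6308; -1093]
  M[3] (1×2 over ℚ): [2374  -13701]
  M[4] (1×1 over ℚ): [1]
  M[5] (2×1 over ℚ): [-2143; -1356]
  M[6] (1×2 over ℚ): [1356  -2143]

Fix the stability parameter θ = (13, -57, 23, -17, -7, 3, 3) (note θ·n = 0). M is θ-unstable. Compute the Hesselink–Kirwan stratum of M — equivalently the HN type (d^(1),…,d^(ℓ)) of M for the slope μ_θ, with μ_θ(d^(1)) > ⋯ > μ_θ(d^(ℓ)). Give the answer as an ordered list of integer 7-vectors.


Via rank(M_{q-1}∘⋯∘M_p): M ≅ I[1,1], I[1,6], I[3,3], I[6,7].
μ_θ-semistable layers: μ^(1)=23; μ^(2)=13; μ^(3)=3; μ^(4)=-1/3; μ^(5)=-22

((0, 0, 1, 0, 0, 0, 0); (1, 0, 0, 0, 0, 0, 0); (0, 0, 0, 0, 0, 2, 1); (0, 0, 1, 1, 1, 0, 0); (1, 1, 0, 0, 0, 0, 0))


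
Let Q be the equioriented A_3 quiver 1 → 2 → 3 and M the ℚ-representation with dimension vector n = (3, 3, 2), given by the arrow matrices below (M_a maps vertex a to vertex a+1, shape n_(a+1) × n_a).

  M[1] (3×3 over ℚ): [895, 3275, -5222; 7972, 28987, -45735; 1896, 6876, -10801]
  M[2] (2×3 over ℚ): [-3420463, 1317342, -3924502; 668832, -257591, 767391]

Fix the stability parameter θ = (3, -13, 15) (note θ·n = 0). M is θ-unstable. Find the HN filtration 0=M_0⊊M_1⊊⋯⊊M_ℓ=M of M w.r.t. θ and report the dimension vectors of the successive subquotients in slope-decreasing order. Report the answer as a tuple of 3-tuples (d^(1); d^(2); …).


Interval decomposition of M: I[1,2], I[1,3]^2.
HN type (ℓ=2): μ^(1)=15; μ^(2)=-5

((0, 0, 2); (3, 3, 0))


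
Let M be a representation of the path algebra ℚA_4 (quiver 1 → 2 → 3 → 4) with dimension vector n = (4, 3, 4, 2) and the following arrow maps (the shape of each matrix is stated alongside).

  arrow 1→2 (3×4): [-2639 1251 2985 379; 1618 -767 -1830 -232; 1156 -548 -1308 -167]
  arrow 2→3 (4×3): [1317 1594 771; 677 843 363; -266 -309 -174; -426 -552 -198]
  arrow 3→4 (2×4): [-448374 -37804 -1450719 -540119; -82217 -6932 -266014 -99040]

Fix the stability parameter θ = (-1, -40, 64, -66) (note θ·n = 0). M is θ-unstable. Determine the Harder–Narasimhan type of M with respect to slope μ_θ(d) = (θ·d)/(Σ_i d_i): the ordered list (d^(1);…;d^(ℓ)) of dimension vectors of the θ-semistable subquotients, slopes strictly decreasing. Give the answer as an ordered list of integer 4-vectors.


Barcode: M ≅ I[1,1], I[1,2], I[1,4]^2, I[3,3]^2. HN layers by μ_θ (3 steps, strictly decreasing):
  μ^(1)=64; μ^(2)=-1; μ^(3)=-41/2

((0, 0, 2, 0); (1, 0, 2, 2); (3, 3, 0, 0))


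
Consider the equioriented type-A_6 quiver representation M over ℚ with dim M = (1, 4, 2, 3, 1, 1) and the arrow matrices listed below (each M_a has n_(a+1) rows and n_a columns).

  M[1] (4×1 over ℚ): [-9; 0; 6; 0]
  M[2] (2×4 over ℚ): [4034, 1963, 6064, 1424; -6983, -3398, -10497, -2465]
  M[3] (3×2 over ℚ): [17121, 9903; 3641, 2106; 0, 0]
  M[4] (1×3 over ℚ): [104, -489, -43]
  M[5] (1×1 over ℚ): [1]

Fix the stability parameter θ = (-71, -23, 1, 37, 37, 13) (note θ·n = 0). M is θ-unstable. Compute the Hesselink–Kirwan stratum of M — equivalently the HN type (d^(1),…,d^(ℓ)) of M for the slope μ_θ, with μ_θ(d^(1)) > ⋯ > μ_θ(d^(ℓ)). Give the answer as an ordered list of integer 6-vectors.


Via rank(M_{q-1}∘⋯∘M_p): M ≅ I[1,4], I[2,2]^2, I[2,6], I[4,4].
μ_θ-semistable layers: μ^(1)=37; μ^(2)=29; μ^(3)=1; μ^(4)=-23; μ^(5)=-71

((0, 0, 0, 2, 0, 0); (0, 0, 0, 1, 1, 1); (0, 0, 2, 0, 0, 0); (0, 4, 0, 0, 0, 0); (1, 0, 0, 0, 0, 0))


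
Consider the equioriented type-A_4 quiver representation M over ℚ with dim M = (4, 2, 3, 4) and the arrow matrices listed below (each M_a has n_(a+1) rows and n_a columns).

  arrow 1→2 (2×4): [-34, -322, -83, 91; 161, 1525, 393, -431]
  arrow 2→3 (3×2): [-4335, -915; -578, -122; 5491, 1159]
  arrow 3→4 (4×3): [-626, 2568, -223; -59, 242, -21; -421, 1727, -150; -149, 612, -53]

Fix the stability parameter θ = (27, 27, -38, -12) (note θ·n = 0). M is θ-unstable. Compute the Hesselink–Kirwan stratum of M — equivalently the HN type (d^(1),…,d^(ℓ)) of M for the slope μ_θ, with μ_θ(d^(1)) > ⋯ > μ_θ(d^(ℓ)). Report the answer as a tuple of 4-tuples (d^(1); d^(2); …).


Barcode: M ≅ I[1,1]^2, I[1,2], I[1,4], I[3,4]^2, I[4,4]. HN layers by μ_θ (4 steps, strictly decreasing):
  μ^(1)=27; μ^(2)=1; μ^(3)=-12; μ^(4)=-38

((3, 1, 0, 0); (1, 1, 1, 1); (0, 0, 0, 3); (0, 0, 2, 0))


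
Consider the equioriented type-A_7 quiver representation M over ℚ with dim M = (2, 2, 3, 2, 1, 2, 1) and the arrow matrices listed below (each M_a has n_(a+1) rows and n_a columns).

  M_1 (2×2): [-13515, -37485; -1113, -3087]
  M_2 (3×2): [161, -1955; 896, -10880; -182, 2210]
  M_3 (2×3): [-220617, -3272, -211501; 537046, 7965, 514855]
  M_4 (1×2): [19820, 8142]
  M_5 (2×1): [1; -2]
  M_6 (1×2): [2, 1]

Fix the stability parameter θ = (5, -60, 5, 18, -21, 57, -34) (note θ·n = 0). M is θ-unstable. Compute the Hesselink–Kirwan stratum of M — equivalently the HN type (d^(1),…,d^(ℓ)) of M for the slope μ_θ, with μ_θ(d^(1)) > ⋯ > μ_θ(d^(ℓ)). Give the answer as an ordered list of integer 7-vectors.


Barcode: M ≅ I[1,1], I[1,2], I[2,6], I[3,3], I[3,4], I[6,7]. HN layers by μ_θ (7 steps, strictly decreasing):
  μ^(1)=57; μ^(2)=18; μ^(3)=23/2; μ^(4)=5; μ^(5)=2/3; μ^(6)=-55/2; μ^(7)=-60

((0, 0, 0, 0, 0, 1, 0); (0, 0, 0, 1, 0, 0, 0); (0, 0, 0, 0, 0, 1, 1); (1, 0, 2, 0, 0, 0, 0); (0, 0, 1, 1, 1, 0, 0); (1, 1, 0, 0, 0, 0, 0); (0, 1, 0, 0, 0, 0, 0))


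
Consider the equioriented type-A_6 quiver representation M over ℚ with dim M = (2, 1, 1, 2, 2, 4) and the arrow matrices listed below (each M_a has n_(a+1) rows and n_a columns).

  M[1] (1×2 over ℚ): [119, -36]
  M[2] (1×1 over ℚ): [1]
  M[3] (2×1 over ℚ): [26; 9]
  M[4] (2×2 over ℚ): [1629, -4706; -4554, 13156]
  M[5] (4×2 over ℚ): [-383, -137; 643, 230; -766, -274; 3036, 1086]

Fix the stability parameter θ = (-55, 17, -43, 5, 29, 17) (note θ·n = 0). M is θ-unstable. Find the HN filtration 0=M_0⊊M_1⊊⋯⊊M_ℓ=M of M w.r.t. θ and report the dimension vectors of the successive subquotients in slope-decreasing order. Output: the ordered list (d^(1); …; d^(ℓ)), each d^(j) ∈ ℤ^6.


Barcode: M ≅ I[1,1], I[1,4], I[4,6], I[5,6], I[6,6]^2. HN layers by μ_θ (5 steps, strictly decreasing):
  μ^(1)=23; μ^(2)=17; μ^(3)=5; μ^(4)=-13; μ^(5)=-55

((0, 0, 0, 0, 2, 2); (0, 0, 0, 0, 0, 2); (0, 0, 0, 2, 0, 0); (0, 1, 1, 0, 0, 0); (2, 0, 0, 0, 0, 0))


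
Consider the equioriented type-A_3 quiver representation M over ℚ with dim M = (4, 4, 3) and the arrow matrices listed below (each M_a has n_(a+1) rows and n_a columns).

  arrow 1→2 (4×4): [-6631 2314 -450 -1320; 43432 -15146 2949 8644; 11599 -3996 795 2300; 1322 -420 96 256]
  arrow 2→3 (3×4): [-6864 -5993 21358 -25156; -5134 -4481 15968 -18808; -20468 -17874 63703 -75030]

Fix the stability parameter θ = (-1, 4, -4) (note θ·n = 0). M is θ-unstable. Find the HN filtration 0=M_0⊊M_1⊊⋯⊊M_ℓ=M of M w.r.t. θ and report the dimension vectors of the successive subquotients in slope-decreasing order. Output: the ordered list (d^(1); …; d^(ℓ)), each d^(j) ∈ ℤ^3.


Via rank(M_{q-1}∘⋯∘M_p): M ≅ I[1,1]^2, I[1,3]^2, I[2,2], I[2,3].
μ_θ-semistable layers: μ^(1)=4; μ^(2)=0; μ^(3)=-1

((0, 1, 0); (0, 3, 3); (4, 0, 0))


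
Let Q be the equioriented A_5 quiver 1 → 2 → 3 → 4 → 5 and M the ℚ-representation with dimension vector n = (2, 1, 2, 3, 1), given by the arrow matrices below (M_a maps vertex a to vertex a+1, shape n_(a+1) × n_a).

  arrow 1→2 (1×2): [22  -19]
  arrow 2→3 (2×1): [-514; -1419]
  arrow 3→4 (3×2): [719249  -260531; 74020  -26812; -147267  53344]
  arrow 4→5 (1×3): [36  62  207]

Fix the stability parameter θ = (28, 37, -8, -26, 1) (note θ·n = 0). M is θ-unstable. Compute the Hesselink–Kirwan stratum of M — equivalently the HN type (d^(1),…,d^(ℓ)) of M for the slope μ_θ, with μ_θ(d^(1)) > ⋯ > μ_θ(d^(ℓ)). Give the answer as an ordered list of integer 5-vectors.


Barcode: M ≅ I[1,1], I[1,5], I[3,4], I[4,4]. HN layers by μ_θ (4 steps, strictly decreasing):
  μ^(1)=28; μ^(2)=32/5; μ^(3)=-17; μ^(4)=-26

((1, 0, 0, 0, 0); (1, 1, 1, 1, 1); (0, 0, 1, 1, 0); (0, 0, 0, 1, 0))


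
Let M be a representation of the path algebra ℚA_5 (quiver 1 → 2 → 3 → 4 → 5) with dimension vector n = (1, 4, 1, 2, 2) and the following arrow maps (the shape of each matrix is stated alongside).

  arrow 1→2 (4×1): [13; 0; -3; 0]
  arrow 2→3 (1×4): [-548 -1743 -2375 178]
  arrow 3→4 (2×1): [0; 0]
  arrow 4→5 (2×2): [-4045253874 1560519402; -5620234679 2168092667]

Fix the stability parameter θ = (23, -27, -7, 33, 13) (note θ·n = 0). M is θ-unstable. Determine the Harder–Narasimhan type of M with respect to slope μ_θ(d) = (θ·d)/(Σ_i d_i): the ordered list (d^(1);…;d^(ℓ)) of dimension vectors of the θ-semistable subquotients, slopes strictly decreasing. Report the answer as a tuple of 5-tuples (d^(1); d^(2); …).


Via rank(M_{q-1}∘⋯∘M_p): M ≅ I[1,3], I[2,2]^3, I[4,4], I[4,5], I[5,5].
μ_θ-semistable layers: μ^(1)=33; μ^(2)=23; μ^(3)=13; μ^(4)=-11/3; μ^(5)=-27

((0, 0, 0, 1, 0); (0, 0, 0, 1, 1); (0, 0, 0, 0, 1); (1, 1, 1, 0, 0); (0, 3, 0, 0, 0))


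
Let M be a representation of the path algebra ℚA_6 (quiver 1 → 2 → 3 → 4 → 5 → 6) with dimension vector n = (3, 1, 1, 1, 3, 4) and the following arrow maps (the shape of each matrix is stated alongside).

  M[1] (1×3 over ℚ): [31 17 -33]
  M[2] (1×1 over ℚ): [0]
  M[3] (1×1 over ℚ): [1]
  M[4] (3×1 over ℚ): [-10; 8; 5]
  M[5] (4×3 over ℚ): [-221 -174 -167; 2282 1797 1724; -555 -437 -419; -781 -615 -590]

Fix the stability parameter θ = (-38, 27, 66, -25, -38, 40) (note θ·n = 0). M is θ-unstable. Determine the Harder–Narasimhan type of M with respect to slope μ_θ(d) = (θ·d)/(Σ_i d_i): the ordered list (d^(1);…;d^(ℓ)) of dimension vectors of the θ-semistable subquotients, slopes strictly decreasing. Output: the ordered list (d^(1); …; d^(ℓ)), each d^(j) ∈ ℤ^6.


Barcode: M ≅ I[1,1]^2, I[1,2], I[3,6], I[5,6]^2, I[6,6]. HN layers by μ_θ (4 steps, strictly decreasing):
  μ^(1)=40; μ^(2)=27; μ^(3)=1; μ^(4)=-38

((0, 0, 0, 0, 0, 4); (0, 1, 0, 0, 0, 0); (0, 0, 1, 1, 1, 0); (3, 0, 0, 0, 2, 0))
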